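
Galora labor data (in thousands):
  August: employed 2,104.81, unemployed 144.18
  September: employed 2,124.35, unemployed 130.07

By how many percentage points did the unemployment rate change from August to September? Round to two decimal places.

The unemployment rate changed by −0.64 percentage points.

August: labor force = 2,104.81 + 144.18 = 2,248.99; u = 144.18/2,248.99 = 6.41%.
September: labor force = 2,124.35 + 130.07 = 2,254.42; u = 130.07/2,254.42 = 5.77%.
Change = 5.77% − 6.41% = −0.64 pp.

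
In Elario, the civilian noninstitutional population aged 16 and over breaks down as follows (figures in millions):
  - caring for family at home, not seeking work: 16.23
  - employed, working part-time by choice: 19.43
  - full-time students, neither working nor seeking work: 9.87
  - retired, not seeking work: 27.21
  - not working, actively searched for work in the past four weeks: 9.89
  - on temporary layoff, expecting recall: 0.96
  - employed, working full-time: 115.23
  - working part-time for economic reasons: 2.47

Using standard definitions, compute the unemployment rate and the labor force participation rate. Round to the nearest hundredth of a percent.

Unemployment rate ≈ 7.33%; labor force participation rate ≈ 73.52%.

Employed = 19.43 + 115.23 + 2.47 = 137.13 million (anyone who worked, including part-time for economic reasons, counts as employed).
Unemployed = 9.89 + 0.96 = 10.85 million (jobless and actively searching, or on temporary layoff).
Labor force = 137.13 + 10.85 = 147.98 million.
Not in labor force = 16.23 + 9.87 + 27.21 = 53.31 million (those not working and not actively searching are outside the labor force).
Civilian working-age population = 147.98 + 53.31 = 201.29 million.
Unemployment rate = 10.85 / 147.98 = 7.33%.
Labor force participation rate = 147.98 / 201.29 = 73.52%.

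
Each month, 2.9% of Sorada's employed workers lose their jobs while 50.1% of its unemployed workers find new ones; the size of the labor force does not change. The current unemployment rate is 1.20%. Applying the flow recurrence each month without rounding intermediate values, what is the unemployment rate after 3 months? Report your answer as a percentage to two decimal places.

With a fixed labor force, u_{t+1} = u_t + s·(1−u_t) − f·u_t = u_t·(1−s−f) + s.
Here 1−s−f = 0.470 and s = 0.029.
u_1 = 0.012000 × 0.470 + 0.029 = 0.034640.
u_2 = 0.034640 × 0.470 + 0.029 = 0.045281.
u_3 = 0.045281 × 0.470 + 0.029 = 0.050282.

Unemployment rate after three months ≈ 5.03%.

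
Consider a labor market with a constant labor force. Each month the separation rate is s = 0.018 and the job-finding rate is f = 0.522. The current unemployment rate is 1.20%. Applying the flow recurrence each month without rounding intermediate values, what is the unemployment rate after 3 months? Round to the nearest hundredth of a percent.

Unemployment rate after three months ≈ 3.13%.

With a fixed labor force, u_{t+1} = u_t + s·(1−u_t) − f·u_t = u_t·(1−s−f) + s.
Here 1−s−f = 0.460 and s = 0.018.
u_1 = 0.012000 × 0.460 + 0.018 = 0.023520.
u_2 = 0.023520 × 0.460 + 0.018 = 0.028819.
u_3 = 0.028819 × 0.460 + 0.018 = 0.031257.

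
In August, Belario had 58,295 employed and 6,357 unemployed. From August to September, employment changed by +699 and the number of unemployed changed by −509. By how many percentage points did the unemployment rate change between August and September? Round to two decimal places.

The unemployment rate changed by −0.81 percentage points.

August: labor force = 58,295 + 6,357 = 64,652; u = 6,357/64,652 = 9.83%.
September: labor force = 58,994 + 5,848 = 64,842; u = 5,848/64,842 = 9.02%.
Change = 9.02% − 9.83% = −0.81 pp.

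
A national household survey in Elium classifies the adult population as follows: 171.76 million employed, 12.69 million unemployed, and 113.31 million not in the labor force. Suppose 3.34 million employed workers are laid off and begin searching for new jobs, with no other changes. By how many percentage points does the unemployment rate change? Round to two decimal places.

The unemployment rate changes by +1.81 percentage points.

Initially, labor force = 171.76 + 12.69 = 184.45 million, so u = 12.69/184.45 = 6.88%.
After the change, employed falls and unemployed rises by 3.34; labor force unchanged → E = 168.42, U = 16.03, labor force = 184.45 million.
New unemployment rate = 16.03 / 184.45 = 8.69%.
Change = 8.69% − 6.88% = +1.81 percentage points.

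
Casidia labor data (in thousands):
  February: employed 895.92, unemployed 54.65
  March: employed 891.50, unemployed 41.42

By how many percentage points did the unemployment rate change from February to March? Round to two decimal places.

The unemployment rate changed by −1.31 percentage points.

February: labor force = 895.92 + 54.65 = 950.57; u = 54.65/950.57 = 5.75%.
March: labor force = 891.50 + 41.42 = 932.92; u = 41.42/932.92 = 4.44%.
Change = 4.44% − 5.75% = −1.31 pp.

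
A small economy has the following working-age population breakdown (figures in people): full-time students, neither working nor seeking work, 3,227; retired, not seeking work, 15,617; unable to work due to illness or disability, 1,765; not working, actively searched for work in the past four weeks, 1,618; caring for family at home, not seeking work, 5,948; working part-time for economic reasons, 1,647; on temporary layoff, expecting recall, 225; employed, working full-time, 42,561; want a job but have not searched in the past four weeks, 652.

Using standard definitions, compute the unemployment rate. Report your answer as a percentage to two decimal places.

Employed = 1,647 + 42,561 = 44,208 (anyone who worked, including part-time for economic reasons, counts as employed).
Unemployed = 1,618 + 225 = 1,843 (jobless and actively searching, or on temporary layoff).
Labor force = 44,208 + 1,843 = 46,051.
Unemployment rate = 1,843 / 46,051 = 4.00%.

Unemployment rate ≈ 4.00%.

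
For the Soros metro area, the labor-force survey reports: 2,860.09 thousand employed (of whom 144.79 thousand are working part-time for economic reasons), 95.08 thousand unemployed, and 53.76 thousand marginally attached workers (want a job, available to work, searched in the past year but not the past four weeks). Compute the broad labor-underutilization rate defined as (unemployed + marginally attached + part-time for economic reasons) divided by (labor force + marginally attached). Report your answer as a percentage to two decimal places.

Labor force = 2,860.09 + 95.08 = 2,955.17 thousand.
Numerator = 95.08 + 53.76 + 144.79 = 293.63 thousand.
Denominator = 2,955.17 + 53.76 = 3,008.93 thousand.
Broad rate = 293.63 / 3,008.93 = 9.76%.

Broad underutilization rate ≈ 9.76%.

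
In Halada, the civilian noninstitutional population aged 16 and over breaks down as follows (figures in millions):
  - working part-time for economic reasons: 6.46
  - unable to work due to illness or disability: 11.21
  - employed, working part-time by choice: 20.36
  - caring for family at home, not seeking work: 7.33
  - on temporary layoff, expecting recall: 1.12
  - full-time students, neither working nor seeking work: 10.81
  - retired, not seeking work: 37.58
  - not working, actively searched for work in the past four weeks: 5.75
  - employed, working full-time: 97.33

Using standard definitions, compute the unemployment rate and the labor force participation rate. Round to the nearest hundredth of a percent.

Unemployment rate ≈ 5.24%; labor force participation rate ≈ 66.19%.

Employed = 6.46 + 20.36 + 97.33 = 124.15 million (anyone who worked, including part-time for economic reasons, counts as employed).
Unemployed = 1.12 + 5.75 = 6.87 million (jobless and actively searching, or on temporary layoff).
Labor force = 124.15 + 6.87 = 131.02 million.
Not in labor force = 11.21 + 7.33 + 10.81 + 37.58 = 66.93 million (those not working and not actively searching are outside the labor force).
Civilian working-age population = 131.02 + 66.93 = 197.95 million.
Unemployment rate = 6.87 / 131.02 = 5.24%.
Labor force participation rate = 131.02 / 197.95 = 66.19%.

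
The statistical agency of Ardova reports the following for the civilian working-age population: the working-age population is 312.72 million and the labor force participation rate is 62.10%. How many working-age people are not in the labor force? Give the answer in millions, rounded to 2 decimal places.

Share not in the labor force = 1 − 0.6210 = 0.3790.
Not in labor force = 0.3790 × 312.72 ≈ 118.52 million.

About 118.52 million are not in the labor force.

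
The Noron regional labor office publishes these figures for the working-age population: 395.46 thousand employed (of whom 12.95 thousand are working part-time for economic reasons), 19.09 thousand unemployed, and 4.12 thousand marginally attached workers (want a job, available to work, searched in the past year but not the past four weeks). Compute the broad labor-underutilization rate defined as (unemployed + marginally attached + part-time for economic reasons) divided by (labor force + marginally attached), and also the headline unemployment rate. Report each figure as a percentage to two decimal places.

Broad underutilization rate ≈ 8.64%; headline unemployment rate ≈ 4.60%.

Labor force = 395.46 + 19.09 = 414.55 thousand.
Numerator = 19.09 + 4.12 + 12.95 = 36.16 thousand.
Denominator = 414.55 + 4.12 = 418.67 thousand.
Broad rate = 36.16 / 418.67 = 8.64%.
Headline unemployment rate = 19.09 / 414.55 = 4.60%.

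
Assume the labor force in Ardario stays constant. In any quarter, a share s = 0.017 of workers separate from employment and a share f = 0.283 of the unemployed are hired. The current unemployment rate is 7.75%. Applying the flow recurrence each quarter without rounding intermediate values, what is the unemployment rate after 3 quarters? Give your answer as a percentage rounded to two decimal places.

Unemployment rate after three quarters ≈ 6.38%.

With a fixed labor force, u_{t+1} = u_t + s·(1−u_t) − f·u_t = u_t·(1−s−f) + s.
Here 1−s−f = 0.700 and s = 0.017.
u_1 = 0.077500 × 0.700 + 0.017 = 0.071250.
u_2 = 0.071250 × 0.700 + 0.017 = 0.066875.
u_3 = 0.066875 × 0.700 + 0.017 = 0.063812.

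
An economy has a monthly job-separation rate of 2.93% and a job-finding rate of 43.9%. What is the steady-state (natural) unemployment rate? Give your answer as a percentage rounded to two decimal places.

At steady state the flows balance: s·E = f·U, so U/(E+U) = s/(s+f).
u* = 2.93 / (2.93 + 43.9) = 2.93 / 46.83 = 6.26%.

Steady-state unemployment rate ≈ 6.26%.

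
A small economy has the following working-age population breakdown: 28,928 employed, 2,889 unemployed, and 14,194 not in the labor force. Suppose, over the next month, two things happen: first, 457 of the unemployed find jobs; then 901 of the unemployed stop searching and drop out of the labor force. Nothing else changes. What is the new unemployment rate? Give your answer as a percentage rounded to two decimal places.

Initially, labor force = 28,928 + 2,889 = 31,817, so u = 2,889/31,817 = 9.08%.
After the first change, unemployed falls and employed rises by 457; labor force unchanged → E = 29,385, U = 2,432, labor force = 31,817.
After the second change, unemployed and labor force both fall by 901 → E = 29,385, U = 1,531, labor force = 30,916.
New unemployment rate = 1,531 / 30,916 = 4.95%.

New unemployment rate ≈ 4.95%.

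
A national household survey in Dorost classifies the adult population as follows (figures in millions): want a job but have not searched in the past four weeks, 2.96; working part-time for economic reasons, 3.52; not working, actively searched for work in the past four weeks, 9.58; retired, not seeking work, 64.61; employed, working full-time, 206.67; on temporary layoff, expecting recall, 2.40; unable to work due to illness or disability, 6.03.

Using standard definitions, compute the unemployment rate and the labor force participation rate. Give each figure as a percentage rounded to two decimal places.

Employed = 3.52 + 206.67 = 210.19 million (anyone who worked, including part-time for economic reasons, counts as employed).
Unemployed = 9.58 + 2.40 = 11.98 million (jobless and actively searching, or on temporary layoff).
Labor force = 210.19 + 11.98 = 222.17 million.
Not in labor force = 2.96 + 64.61 + 6.03 = 73.60 million (those not working and not actively searching are outside the labor force — including those who want a job but have given up searching).
Civilian working-age population = 222.17 + 73.60 = 295.77 million.
Unemployment rate = 11.98 / 222.17 = 5.39%.
Labor force participation rate = 222.17 / 295.77 = 75.12%.

Unemployment rate ≈ 5.39%; labor force participation rate ≈ 75.12%.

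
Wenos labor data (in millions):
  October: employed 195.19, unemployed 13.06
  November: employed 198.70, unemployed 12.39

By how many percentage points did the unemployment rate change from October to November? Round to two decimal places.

October: labor force = 195.19 + 13.06 = 208.25; u = 13.06/208.25 = 6.27%.
November: labor force = 198.70 + 12.39 = 211.09; u = 12.39/211.09 = 5.87%.
Change = 5.87% − 6.27% = −0.40 pp.

The unemployment rate changed by −0.40 percentage points.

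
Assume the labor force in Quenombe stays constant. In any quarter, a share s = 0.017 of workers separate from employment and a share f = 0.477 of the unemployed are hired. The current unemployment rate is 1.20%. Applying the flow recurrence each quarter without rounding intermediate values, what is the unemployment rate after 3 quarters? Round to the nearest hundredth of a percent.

Unemployment rate after three quarters ≈ 3.15%.

With a fixed labor force, u_{t+1} = u_t + s·(1−u_t) − f·u_t = u_t·(1−s−f) + s.
Here 1−s−f = 0.506 and s = 0.017.
u_1 = 0.012000 × 0.506 + 0.017 = 0.023072.
u_2 = 0.023072 × 0.506 + 0.017 = 0.028674.
u_3 = 0.028674 × 0.506 + 0.017 = 0.031509.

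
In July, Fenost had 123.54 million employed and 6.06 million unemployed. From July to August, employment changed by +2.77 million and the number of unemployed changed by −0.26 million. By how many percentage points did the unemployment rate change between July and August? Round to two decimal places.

July: labor force = 123.54 + 6.06 = 129.60; u = 6.06/129.60 = 4.68%.
August: labor force = 126.31 + 5.80 = 132.11; u = 5.80/132.11 = 4.39%.
Change = 4.39% − 4.68% = −0.29 pp.

The unemployment rate changed by −0.29 percentage points.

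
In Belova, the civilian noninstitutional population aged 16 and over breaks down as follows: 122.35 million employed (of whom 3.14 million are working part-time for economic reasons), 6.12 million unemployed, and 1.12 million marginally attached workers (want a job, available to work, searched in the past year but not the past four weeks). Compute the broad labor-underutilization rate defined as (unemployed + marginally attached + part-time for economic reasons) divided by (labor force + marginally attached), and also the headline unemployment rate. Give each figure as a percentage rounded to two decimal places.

Labor force = 122.35 + 6.12 = 128.47 million.
Numerator = 6.12 + 1.12 + 3.14 = 10.38 million.
Denominator = 128.47 + 1.12 = 129.59 million.
Broad rate = 10.38 / 129.59 = 8.01%.
Headline unemployment rate = 6.12 / 128.47 = 4.76%.

Broad underutilization rate ≈ 8.01%; headline unemployment rate ≈ 4.76%.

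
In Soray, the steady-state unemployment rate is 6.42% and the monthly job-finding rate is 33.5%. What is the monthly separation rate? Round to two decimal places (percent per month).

Separation rate ≈ 2.30% per month.

From u* = s/(s+f): s = u·f/(1−u).
s = 0.0642 × 33.5 / (1 − 0.0642) = 2.1507 / 0.9358 ≈ 2.30% per month.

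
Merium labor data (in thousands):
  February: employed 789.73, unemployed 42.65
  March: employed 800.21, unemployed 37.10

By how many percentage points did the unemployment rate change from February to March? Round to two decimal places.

February: labor force = 789.73 + 42.65 = 832.38; u = 42.65/832.38 = 5.12%.
March: labor force = 800.21 + 37.10 = 837.31; u = 37.10/837.31 = 4.43%.
Change = 4.43% − 5.12% = −0.69 pp.

The unemployment rate changed by −0.69 percentage points.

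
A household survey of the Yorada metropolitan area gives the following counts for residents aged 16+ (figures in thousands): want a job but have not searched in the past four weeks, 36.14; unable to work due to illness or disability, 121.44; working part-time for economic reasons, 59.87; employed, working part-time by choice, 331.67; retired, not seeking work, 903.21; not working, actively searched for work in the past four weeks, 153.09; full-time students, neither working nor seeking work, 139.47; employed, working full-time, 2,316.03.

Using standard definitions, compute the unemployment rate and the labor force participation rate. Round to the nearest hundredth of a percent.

Unemployment rate ≈ 5.35%; labor force participation rate ≈ 70.44%.

Employed = 59.87 + 331.67 + 2,316.03 = 2,707.57 thousand (anyone who worked, including part-time for economic reasons, counts as employed).
Unemployed = 153.09 thousand.
Labor force = 2,707.57 + 153.09 = 2,860.66 thousand.
Not in labor force = 36.14 + 121.44 + 903.21 + 139.47 = 1,200.26 thousand (those not working and not actively searching are outside the labor force — including those who want a job but have given up searching).
Civilian working-age population = 2,860.66 + 1,200.26 = 4,060.92 thousand.
Unemployment rate = 153.09 / 2,860.66 = 5.35%.
Labor force participation rate = 2,860.66 / 4,060.92 = 70.44%.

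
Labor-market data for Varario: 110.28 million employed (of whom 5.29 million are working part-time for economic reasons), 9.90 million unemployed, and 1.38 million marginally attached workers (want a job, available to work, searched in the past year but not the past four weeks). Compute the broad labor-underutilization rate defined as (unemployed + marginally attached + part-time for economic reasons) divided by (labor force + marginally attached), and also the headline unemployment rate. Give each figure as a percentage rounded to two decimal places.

Labor force = 110.28 + 9.90 = 120.18 million.
Numerator = 9.90 + 1.38 + 5.29 = 16.57 million.
Denominator = 120.18 + 1.38 = 121.56 million.
Broad rate = 16.57 / 121.56 = 13.63%.
Headline unemployment rate = 9.90 / 120.18 = 8.24%.

Broad underutilization rate ≈ 13.63%; headline unemployment rate ≈ 8.24%.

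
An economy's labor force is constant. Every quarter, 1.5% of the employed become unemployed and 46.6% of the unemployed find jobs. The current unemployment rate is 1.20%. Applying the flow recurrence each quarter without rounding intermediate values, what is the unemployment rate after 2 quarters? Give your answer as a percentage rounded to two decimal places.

With a fixed labor force, u_{t+1} = u_t + s·(1−u_t) − f·u_t = u_t·(1−s−f) + s.
Here 1−s−f = 0.519 and s = 0.015.
u_1 = 0.012000 × 0.519 + 0.015 = 0.021228.
u_2 = 0.021228 × 0.519 + 0.015 = 0.026017.

Unemployment rate after two quarters ≈ 2.60%.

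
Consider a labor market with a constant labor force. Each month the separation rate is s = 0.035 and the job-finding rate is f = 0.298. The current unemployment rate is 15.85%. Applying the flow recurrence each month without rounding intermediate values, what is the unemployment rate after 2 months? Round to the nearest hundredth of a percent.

With a fixed labor force, u_{t+1} = u_t + s·(1−u_t) − f·u_t = u_t·(1−s−f) + s.
Here 1−s−f = 0.667 and s = 0.035.
u_1 = 0.158500 × 0.667 + 0.035 = 0.140719.
u_2 = 0.140719 × 0.667 + 0.035 = 0.128860.

Unemployment rate after two months ≈ 12.89%.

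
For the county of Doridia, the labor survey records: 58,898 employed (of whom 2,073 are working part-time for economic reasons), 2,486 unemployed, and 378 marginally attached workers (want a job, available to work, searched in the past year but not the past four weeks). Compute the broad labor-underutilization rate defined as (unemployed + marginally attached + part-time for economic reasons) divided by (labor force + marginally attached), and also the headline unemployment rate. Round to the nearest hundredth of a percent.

Labor force = 58,898 + 2,486 = 61,384.
Numerator = 2,486 + 378 + 2,073 = 4,937.
Denominator = 61,384 + 378 = 61,762.
Broad rate = 4,937 / 61,762 = 7.99%.
Headline unemployment rate = 2,486 / 61,384 = 4.05%.

Broad underutilization rate ≈ 7.99%; headline unemployment rate ≈ 4.05%.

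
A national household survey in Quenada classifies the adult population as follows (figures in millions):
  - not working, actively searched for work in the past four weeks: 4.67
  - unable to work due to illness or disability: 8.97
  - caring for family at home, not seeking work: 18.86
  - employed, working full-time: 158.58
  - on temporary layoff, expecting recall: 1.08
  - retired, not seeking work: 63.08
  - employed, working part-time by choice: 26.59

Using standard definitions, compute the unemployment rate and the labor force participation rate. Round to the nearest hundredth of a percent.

Employed = 158.58 + 26.59 = 185.17 million.
Unemployed = 4.67 + 1.08 = 5.75 million (jobless and actively searching, or on temporary layoff).
Labor force = 185.17 + 5.75 = 190.92 million.
Not in labor force = 8.97 + 18.86 + 63.08 = 90.91 million (those not working and not actively searching are outside the labor force).
Civilian working-age population = 190.92 + 90.91 = 281.83 million.
Unemployment rate = 5.75 / 190.92 = 3.01%.
Labor force participation rate = 190.92 / 281.83 = 67.74%.

Unemployment rate ≈ 3.01%; labor force participation rate ≈ 67.74%.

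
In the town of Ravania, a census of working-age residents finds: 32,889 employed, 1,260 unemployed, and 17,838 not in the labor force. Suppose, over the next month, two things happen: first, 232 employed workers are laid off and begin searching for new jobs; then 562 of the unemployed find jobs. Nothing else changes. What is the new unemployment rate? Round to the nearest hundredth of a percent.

Initially, labor force = 32,889 + 1,260 = 34,149, so u = 1,260/34,149 = 3.69%.
After the first change, employed falls and unemployed rises by 232; labor force unchanged → E = 32,657, U = 1,492, labor force = 34,149.
After the second change, unemployed falls and employed rises by 562; labor force unchanged → E = 33,219, U = 930, labor force = 34,149.
New unemployment rate = 930 / 34,149 = 2.72%.

New unemployment rate ≈ 2.72%.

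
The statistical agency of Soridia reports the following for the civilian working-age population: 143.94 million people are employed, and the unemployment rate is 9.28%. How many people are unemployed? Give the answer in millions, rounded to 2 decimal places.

Let U be the number unemployed. The labor force is E + U, and U/(E+U) = 0.0928.
So U = 0.0928 × 143.94 / (1 − 0.0928) = 13.3576 / 0.9072 ≈ 14.72 million.

About 14.72 million are unemployed.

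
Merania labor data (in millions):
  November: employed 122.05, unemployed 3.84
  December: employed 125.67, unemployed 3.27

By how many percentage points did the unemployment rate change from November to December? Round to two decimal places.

The unemployment rate changed by −0.51 percentage points.

November: labor force = 122.05 + 3.84 = 125.89; u = 3.84/125.89 = 3.05%.
December: labor force = 125.67 + 3.27 = 128.94; u = 3.27/128.94 = 2.54%.
Change = 2.54% − 3.05% = −0.51 pp.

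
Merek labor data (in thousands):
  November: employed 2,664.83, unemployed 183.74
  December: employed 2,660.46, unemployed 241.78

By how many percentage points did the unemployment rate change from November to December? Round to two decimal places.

The unemployment rate changed by +1.88 percentage points.

November: labor force = 2,664.83 + 183.74 = 2,848.57; u = 183.74/2,848.57 = 6.45%.
December: labor force = 2,660.46 + 241.78 = 2,902.24; u = 241.78/2,902.24 = 8.33%.
Change = 8.33% − 6.45% = +1.88 pp.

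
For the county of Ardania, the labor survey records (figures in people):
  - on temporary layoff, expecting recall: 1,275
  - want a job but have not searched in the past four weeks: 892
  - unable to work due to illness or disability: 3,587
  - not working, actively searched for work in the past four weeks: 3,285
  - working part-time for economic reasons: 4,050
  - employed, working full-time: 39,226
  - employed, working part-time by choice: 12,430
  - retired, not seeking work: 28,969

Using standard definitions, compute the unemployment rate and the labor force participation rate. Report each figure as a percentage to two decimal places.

Unemployment rate ≈ 7.57%; labor force participation rate ≈ 64.31%.

Employed = 4,050 + 39,226 + 12,430 = 55,706 (anyone who worked, including part-time for economic reasons, counts as employed).
Unemployed = 1,275 + 3,285 = 4,560 (jobless and actively searching, or on temporary layoff).
Labor force = 55,706 + 4,560 = 60,266.
Not in labor force = 892 + 3,587 + 28,969 = 33,448 (those not working and not actively searching are outside the labor force — including those who want a job but have given up searching).
Civilian working-age population = 60,266 + 33,448 = 93,714.
Unemployment rate = 4,560 / 60,266 = 7.57%.
Labor force participation rate = 60,266 / 93,714 = 64.31%.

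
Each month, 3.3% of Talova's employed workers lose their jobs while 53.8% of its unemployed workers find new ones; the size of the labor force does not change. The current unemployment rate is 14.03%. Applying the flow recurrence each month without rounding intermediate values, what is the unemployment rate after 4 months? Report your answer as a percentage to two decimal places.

With a fixed labor force, u_{t+1} = u_t + s·(1−u_t) − f·u_t = u_t·(1−s−f) + s.
Here 1−s−f = 0.429 and s = 0.033.
u_1 = 0.140300 × 0.429 + 0.033 = 0.093189.
u_2 = 0.093189 × 0.429 + 0.033 = 0.072978.
u_3 = 0.072978 × 0.429 + 0.033 = 0.064308.
u_4 = 0.064308 × 0.429 + 0.033 = 0.060588.

Unemployment rate after four months ≈ 6.06%.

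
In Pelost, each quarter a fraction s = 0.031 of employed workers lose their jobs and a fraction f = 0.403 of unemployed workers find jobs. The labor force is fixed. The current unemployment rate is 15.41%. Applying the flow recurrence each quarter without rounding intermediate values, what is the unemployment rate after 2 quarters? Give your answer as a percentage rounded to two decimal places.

Unemployment rate after two quarters ≈ 9.79%.

With a fixed labor force, u_{t+1} = u_t + s·(1−u_t) − f·u_t = u_t·(1−s−f) + s.
Here 1−s−f = 0.566 and s = 0.031.
u_1 = 0.154100 × 0.566 + 0.031 = 0.118221.
u_2 = 0.118221 × 0.566 + 0.031 = 0.097913.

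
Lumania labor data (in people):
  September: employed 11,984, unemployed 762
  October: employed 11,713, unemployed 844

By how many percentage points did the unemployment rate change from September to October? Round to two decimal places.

The unemployment rate changed by +0.74 percentage points.

September: labor force = 11,984 + 762 = 12,746; u = 762/12,746 = 5.98%.
October: labor force = 11,713 + 844 = 12,557; u = 844/12,557 = 6.72%.
Change = 6.72% − 5.98% = +0.74 pp.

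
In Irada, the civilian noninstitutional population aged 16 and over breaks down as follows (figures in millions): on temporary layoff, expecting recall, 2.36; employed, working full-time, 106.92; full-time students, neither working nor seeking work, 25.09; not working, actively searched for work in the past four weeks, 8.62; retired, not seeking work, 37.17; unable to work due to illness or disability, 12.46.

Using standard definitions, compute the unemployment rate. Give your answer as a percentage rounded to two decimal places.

Unemployment rate ≈ 9.31%.

Employed = 106.92 million.
Unemployed = 2.36 + 8.62 = 10.98 million (jobless and actively searching, or on temporary layoff).
Labor force = 106.92 + 10.98 = 117.90 million.
Unemployment rate = 10.98 / 117.90 = 9.31%.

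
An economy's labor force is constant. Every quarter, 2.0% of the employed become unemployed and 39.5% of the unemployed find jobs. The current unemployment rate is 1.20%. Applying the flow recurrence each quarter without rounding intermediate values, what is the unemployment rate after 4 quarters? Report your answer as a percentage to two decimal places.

With a fixed labor force, u_{t+1} = u_t + s·(1−u_t) − f·u_t = u_t·(1−s−f) + s.
Here 1−s−f = 0.585 and s = 0.020.
u_1 = 0.012000 × 0.585 + 0.020 = 0.027020.
u_2 = 0.027020 × 0.585 + 0.020 = 0.035807.
u_3 = 0.035807 × 0.585 + 0.020 = 0.040947.
u_4 = 0.040947 × 0.585 + 0.020 = 0.043954.

Unemployment rate after four quarters ≈ 4.40%.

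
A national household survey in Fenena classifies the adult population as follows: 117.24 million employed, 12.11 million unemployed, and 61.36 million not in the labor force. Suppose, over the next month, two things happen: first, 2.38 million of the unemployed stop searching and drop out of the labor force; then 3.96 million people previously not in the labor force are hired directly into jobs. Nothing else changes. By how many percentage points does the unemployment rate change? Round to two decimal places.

The unemployment rate changes by −1.93 percentage points.

Initially, labor force = 117.24 + 12.11 = 129.35 million, so u = 12.11/129.35 = 9.36%.
After the first change, unemployed and labor force both fall by 2.38 → E = 117.24, U = 9.73, labor force = 126.97 million.
After the second change, employed and labor force both rise by 3.96; unemployed unchanged → E = 121.20, U = 9.73, labor force = 130.93 million.
New unemployment rate = 9.73 / 130.93 = 7.43%.
Change = 7.43% − 9.36% = −1.93 percentage points.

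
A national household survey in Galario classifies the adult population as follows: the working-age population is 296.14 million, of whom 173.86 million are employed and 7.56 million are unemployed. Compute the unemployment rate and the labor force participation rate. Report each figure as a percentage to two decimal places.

Labor force = employed + unemployed = 173.86 + 7.56 = 181.42 million.
Unemployment rate = 7.56 / 181.42 = 4.17%.
Labor force participation rate = 181.42 / 296.14 = 61.26%.

Unemployment rate ≈ 4.17%; labor force participation rate ≈ 61.26%.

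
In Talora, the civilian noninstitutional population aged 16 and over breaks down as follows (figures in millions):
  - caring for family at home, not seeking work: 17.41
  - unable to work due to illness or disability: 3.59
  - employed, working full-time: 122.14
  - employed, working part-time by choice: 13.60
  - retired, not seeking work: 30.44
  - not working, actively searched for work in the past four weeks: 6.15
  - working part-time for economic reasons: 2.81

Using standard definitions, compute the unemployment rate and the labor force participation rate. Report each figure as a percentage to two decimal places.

Employed = 122.14 + 13.60 + 2.81 = 138.55 million (anyone who worked, including part-time for economic reasons, counts as employed).
Unemployed = 6.15 million.
Labor force = 138.55 + 6.15 = 144.70 million.
Not in labor force = 17.41 + 3.59 + 30.44 = 51.44 million (those not working and not actively searching are outside the labor force).
Civilian working-age population = 144.70 + 51.44 = 196.14 million.
Unemployment rate = 6.15 / 144.70 = 4.25%.
Labor force participation rate = 144.70 / 196.14 = 73.77%.

Unemployment rate ≈ 4.25%; labor force participation rate ≈ 73.77%.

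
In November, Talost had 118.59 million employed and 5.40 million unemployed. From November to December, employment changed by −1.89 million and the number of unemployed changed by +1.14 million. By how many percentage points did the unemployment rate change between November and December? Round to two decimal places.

The unemployment rate changed by +0.95 percentage points.

November: labor force = 118.59 + 5.40 = 123.99; u = 5.40/123.99 = 4.36%.
December: labor force = 116.70 + 6.54 = 123.24; u = 6.54/123.24 = 5.31%.
Change = 5.31% − 4.36% = +0.95 pp.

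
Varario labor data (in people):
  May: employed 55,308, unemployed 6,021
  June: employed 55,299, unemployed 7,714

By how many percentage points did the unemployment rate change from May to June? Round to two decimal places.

The unemployment rate changed by +2.42 percentage points.

May: labor force = 55,308 + 6,021 = 61,329; u = 6,021/61,329 = 9.82%.
June: labor force = 55,299 + 7,714 = 63,013; u = 7,714/63,013 = 12.24%.
Change = 12.24% − 9.82% = +2.42 pp.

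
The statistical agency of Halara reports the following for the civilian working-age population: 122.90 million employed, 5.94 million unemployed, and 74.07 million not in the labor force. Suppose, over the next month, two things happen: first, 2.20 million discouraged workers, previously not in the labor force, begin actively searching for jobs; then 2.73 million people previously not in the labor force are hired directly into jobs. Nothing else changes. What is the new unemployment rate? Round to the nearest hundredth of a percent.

New unemployment rate ≈ 6.09%.

Initially, labor force = 122.90 + 5.94 = 128.84 million, so u = 5.94/128.84 = 4.61%.
After the first change, unemployed and labor force both rise by 2.20 → E = 122.90, U = 8.14, labor force = 131.04 million.
After the second change, employed and labor force both rise by 2.73; unemployed unchanged → E = 125.63, U = 8.14, labor force = 133.77 million.
New unemployment rate = 8.14 / 133.77 = 6.09%.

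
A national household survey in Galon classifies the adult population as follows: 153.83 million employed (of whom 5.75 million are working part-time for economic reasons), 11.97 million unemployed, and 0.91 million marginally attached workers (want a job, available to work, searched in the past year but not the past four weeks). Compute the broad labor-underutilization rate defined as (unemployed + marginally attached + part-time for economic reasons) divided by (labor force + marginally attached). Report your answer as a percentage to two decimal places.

Labor force = 153.83 + 11.97 = 165.80 million.
Numerator = 11.97 + 0.91 + 5.75 = 18.63 million.
Denominator = 165.80 + 0.91 = 166.71 million.
Broad rate = 18.63 / 166.71 = 11.18%.

Broad underutilization rate ≈ 11.18%.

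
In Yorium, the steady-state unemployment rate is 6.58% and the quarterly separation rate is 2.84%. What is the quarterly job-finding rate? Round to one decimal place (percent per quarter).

Job-finding rate ≈ 40.3% per quarter.

From u* = s/(s+f): f = s·(1−u)/u.
f = 2.84 × (1 − 0.0658) / 0.0658 = 2.6531 / 0.0658 ≈ 40.3% per quarter.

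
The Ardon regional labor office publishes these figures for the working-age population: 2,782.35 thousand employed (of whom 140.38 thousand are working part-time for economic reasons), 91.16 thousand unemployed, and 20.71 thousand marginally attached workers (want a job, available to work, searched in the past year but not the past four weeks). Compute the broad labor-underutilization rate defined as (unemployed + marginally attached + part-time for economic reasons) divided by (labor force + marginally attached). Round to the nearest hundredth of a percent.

Broad underutilization rate ≈ 8.72%.

Labor force = 2,782.35 + 91.16 = 2,873.51 thousand.
Numerator = 91.16 + 20.71 + 140.38 = 252.25 thousand.
Denominator = 2,873.51 + 20.71 = 2,894.22 thousand.
Broad rate = 252.25 / 2,894.22 = 8.72%.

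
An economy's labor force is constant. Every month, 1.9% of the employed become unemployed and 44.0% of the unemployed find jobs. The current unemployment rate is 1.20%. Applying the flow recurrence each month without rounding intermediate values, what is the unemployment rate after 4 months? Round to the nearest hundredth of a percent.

Unemployment rate after four months ≈ 3.89%.

With a fixed labor force, u_{t+1} = u_t + s·(1−u_t) − f·u_t = u_t·(1−s−f) + s.
Here 1−s−f = 0.541 and s = 0.019.
u_1 = 0.012000 × 0.541 + 0.019 = 0.025492.
u_2 = 0.025492 × 0.541 + 0.019 = 0.032791.
u_3 = 0.032791 × 0.541 + 0.019 = 0.036740.
u_4 = 0.036740 × 0.541 + 0.019 = 0.038876.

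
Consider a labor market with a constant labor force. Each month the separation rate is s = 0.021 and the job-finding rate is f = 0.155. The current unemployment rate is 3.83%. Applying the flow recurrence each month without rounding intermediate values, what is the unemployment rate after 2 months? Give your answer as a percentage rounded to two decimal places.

Unemployment rate after two months ≈ 6.43%.

With a fixed labor force, u_{t+1} = u_t + s·(1−u_t) − f·u_t = u_t·(1−s−f) + s.
Here 1−s−f = 0.824 and s = 0.021.
u_1 = 0.038300 × 0.824 + 0.021 = 0.052559.
u_2 = 0.052559 × 0.824 + 0.021 = 0.064309.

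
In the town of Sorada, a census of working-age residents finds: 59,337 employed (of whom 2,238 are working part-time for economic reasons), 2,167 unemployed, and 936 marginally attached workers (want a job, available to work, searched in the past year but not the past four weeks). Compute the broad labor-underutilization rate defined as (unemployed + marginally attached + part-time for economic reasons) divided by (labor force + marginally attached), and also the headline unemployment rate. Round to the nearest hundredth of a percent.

Labor force = 59,337 + 2,167 = 61,504.
Numerator = 2,167 + 936 + 2,238 = 5,341.
Denominator = 61,504 + 936 = 62,440.
Broad rate = 5,341 / 62,440 = 8.55%.
Headline unemployment rate = 2,167 / 61,504 = 3.52%.

Broad underutilization rate ≈ 8.55%; headline unemployment rate ≈ 3.52%.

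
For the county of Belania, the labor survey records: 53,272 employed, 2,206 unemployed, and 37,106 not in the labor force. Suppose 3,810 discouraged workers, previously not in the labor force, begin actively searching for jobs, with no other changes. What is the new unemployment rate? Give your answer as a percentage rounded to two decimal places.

Initially, labor force = 53,272 + 2,206 = 55,478, so u = 2,206/55,478 = 3.98%.
After the change, unemployed and labor force both rise by 3,810 → E = 53,272, U = 6,016, labor force = 59,288.
New unemployment rate = 6,016 / 59,288 = 10.15%.

New unemployment rate ≈ 10.15%.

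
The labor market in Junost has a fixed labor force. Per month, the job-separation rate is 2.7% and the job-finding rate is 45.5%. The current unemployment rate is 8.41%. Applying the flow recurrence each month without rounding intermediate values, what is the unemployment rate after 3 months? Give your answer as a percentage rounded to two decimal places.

With a fixed labor force, u_{t+1} = u_t + s·(1−u_t) − f·u_t = u_t·(1−s−f) + s.
Here 1−s−f = 0.518 and s = 0.027.
u_1 = 0.084100 × 0.518 + 0.027 = 0.070564.
u_2 = 0.070564 × 0.518 + 0.027 = 0.063552.
u_3 = 0.063552 × 0.518 + 0.027 = 0.059920.

Unemployment rate after three months ≈ 5.99%.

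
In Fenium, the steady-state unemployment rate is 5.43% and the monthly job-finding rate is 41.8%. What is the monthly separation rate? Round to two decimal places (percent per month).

Separation rate ≈ 2.40% per month.

From u* = s/(s+f): s = u·f/(1−u).
s = 0.0543 × 41.8 / (1 − 0.0543) = 2.2697 / 0.9457 ≈ 2.40% per month.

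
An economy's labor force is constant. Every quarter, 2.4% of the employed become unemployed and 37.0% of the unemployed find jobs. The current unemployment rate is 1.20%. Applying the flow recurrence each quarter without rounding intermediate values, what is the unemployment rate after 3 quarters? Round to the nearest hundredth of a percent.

With a fixed labor force, u_{t+1} = u_t + s·(1−u_t) − f·u_t = u_t·(1−s−f) + s.
Here 1−s−f = 0.606 and s = 0.024.
u_1 = 0.012000 × 0.606 + 0.024 = 0.031272.
u_2 = 0.031272 × 0.606 + 0.024 = 0.042951.
u_3 = 0.042951 × 0.606 + 0.024 = 0.050028.

Unemployment rate after three quarters ≈ 5.00%.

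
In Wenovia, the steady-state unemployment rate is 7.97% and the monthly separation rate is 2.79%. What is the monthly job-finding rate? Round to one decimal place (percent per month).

From u* = s/(s+f): f = s·(1−u)/u.
f = 2.79 × (1 − 0.0797) / 0.0797 = 2.5676 / 0.0797 ≈ 32.2% per month.

Job-finding rate ≈ 32.2% per month.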